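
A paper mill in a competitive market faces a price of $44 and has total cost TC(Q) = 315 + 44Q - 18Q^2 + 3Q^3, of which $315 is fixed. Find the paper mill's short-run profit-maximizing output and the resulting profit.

Profit = -$219 at Q = 4

AVC = 44 - 18Q + 3Q^2 has its minimum $17 at Q = 3; price $44 clears that bar, so the firm operates.
With MC = 44 - 36Q + 9Q^2, P = MC on the upward-sloping part at Q* = 4.
TR = 44·4 = 176. TC = 315 + 80 = 395. Profit = 176 − 395 = -$219.
That loss of $219 beats the $315 the firm would lose by shutting down; producing recovers $96 of fixed cost.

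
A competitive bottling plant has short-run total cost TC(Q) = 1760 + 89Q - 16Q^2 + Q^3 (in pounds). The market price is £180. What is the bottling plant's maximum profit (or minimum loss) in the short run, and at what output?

AVC = 89 - 16Q + Q^2; min AVC = £25 at Q = 8. Since P = £180 ≥ min AVC, the firm produces.
MC = 89 - 32Q + 3Q^2. Setting P = MC and taking the root on the rising branch gives Q* = 13.
TR = 180·13 = 2340. TC = 1760 + 650 = 2410. Profit = 2340 − 2410 = -£70.
By producing, the firm covers all variable cost plus £1690 of fixed cost; shutting down would lose the full £1760.

Profit = -£70 at Q = 13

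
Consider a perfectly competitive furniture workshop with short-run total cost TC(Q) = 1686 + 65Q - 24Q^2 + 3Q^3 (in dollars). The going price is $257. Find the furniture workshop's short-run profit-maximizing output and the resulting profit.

AVC = 65 - 24Q + 3Q^2 has its minimum $17 at Q = 4; price $257 clears that bar, so the firm operates.
MC = 65 - 48Q + 9Q^2. Setting P = MC and taking the root on the rising branch gives Q* = 8.
TR = 257·8 = 2056. TC = 1686 + 520 = 2206. Profit = 2056 − 2206 = -$150.
By producing, the firm covers all variable cost plus $1536 of fixed cost; shutting down would lose the full $1686.

Profit = -$150 at Q = 8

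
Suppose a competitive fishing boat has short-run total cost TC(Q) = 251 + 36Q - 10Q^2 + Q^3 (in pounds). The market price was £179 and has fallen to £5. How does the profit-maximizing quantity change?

MC = 36 - 20Q + 3Q^2; the shutdown threshold is min AVC = £11 (at Q = 5).
With P = £179 above the shutdown price, P = MC gives Q = 11.
At P = £5 < min AVC = £11, price no longer covers variable cost at any output, so the firm shuts down: Q = 0.

Output falls from 11 to 0 (the firm shuts down)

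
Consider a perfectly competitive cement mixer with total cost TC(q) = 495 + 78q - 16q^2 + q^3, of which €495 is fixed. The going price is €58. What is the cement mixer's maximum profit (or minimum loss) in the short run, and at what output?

Profit = -€95 at q = 10

AVC = 78 - 16q + q^2; min AVC = €14 at q = 8. Since P = €58 ≥ min AVC, the firm produces.
MC = 78 - 32q + 3q^2. Setting P = MC and taking the root on the rising branch gives q* = 10.
TR = 58·10 = 580. TC = 495 + 180 = 675. Profit = 580 − 675 = -€95.
Shutting down would mean losing the fixed cost of €495, so operating at a loss of €95 is better by €400.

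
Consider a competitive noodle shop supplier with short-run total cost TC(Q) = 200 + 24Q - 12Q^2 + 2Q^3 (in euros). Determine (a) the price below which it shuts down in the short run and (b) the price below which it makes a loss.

AVC = 24 - 12Q + 2Q^2; minimized at Q = 3, giving min AVC = €6. That is the shutdown price.
ATC = 200/Q + 24 - 12Q + 2Q^2. Setting dATC/dQ = −200/Q^2 − 12 + 4Q = 0 gives Q = 5 (since 4·5^3 − 12·5^2 = 200).
min ATC = 200/5 + 24 − 12·5 + 2·5^2 = €54. That is the break-even price.
For €6 ≤ P < €54 the firm produces at a loss; below €6 it shuts down.

Shutdown price = €6; break-even price = €54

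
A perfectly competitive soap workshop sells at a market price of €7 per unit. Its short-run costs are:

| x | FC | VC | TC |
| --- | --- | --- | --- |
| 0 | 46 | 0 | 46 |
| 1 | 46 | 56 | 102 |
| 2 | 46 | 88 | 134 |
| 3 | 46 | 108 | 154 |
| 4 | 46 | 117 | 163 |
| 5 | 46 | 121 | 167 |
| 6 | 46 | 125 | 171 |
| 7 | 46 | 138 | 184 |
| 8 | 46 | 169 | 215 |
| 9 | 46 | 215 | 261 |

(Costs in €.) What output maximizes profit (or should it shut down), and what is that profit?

x = 0 (shut down); profit = -€46

Compute π = P·x − TC at each output: x=0: -46; x=1: -95; x=2: -120; x=3: -133; x=4: -135; x=5: -132; x=6: -129; x=7: -135; x=8: -159; x=9: -198.
Profit is highest at x = 0. Equivalently, the lowest AVC in the table is 138/7 ≈ €19.71 at x = 7, and P = €7 falls below it — price never covers variable cost, so the firm shuts down and loses only its fixed cost.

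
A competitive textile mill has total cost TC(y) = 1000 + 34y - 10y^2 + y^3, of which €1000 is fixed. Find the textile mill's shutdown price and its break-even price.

Shutdown price = min AVC. AVC = 34 - 10y + y^2, with vertex at y = 5 and minimum €9.
ATC = 1000/y + 34 - 10y + y^2. Setting dATC/dy = −1000/y^2 − 10 + 2y = 0 gives y = 10 (since 2·10^3 − 10·10^2 = 1000).
min ATC = 1000/10 + 34 − 10·10 + 10^2 = €134. That is the break-even price.
For €9 ≤ P < €134 the firm produces at a loss; below €9 it shuts down.

Shutdown price = €9; break-even price = €134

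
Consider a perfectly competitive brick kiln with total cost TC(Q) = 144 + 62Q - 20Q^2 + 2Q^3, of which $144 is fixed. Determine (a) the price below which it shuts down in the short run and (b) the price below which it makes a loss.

Shutdown price = $12; break-even price = $38

AVC = 62 - 20Q + 2Q^2; minimized at Q = 5, giving min AVC = $12. That is the shutdown price.
ATC = 144/Q + 62 - 20Q + 2Q^2. Setting dATC/dQ = −144/Q^2 − 20 + 4Q = 0 gives Q = 6 (since 4·6^3 − 20·6^2 = 144).
min ATC = 144/6 + 62 − 20·6 + 2·6^2 = $38. That is the break-even price.
For $12 ≤ P < $38 the firm produces at a loss; below $12 it shuts down.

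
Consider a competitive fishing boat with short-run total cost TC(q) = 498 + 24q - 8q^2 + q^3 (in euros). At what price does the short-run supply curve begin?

€8 per unit

Short-run supply begins at min AVC. From VC = 24q - 8q^2 + q^3, AVC = 24 - 8q + q^2.
dAVC/dq = -8 + 2q = 0 gives q = 4. min AVC = 24 - 8·4 + 4^2 = 8.
For P < €8 the firm produces nothing.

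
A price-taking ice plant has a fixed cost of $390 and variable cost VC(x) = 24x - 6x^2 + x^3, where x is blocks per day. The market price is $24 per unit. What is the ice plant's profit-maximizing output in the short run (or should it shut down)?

Produce at x = 4

Variable cost is VC = 24x - 6x^2 + x^3, so AVC = VC/x = 24 - 6x + x^2 and MC = dTC/dx = 24 - 12x + 3x^2.
The AVC parabola has its vertex at x = 6/2 = 3, where AVC = 24 - 6·3 + 3^2 = $15.
Because $24 ≥ $15, revenue can cover variable cost; the firm operates.
Set P = MC: 24 = 24 - 12x + 3x^2 → -12x + 3x^2 = 0. The roots are x = 0 and x = 4; the profit-maximizing output is on the rising part of MC, so x* = 4.
Check: AVC at x = 4 is $16 ≤ P, so revenue covers variable cost.
Profit = P·x − TC = 24·4 − 454 = -$358, a loss, but smaller than the $390 fixed cost the firm would lose by shutting down.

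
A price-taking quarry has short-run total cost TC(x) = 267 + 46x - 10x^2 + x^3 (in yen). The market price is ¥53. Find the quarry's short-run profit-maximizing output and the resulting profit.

AVC = 46 - 10x + x^2 has its minimum ¥21 at x = 5; price ¥53 clears that bar, so the firm operates.
MC = 46 - 20x + 3x^2. Setting P = MC and taking the root on the rising branch gives x* = 7.
TR = 53·7 = 371. TC = 267 + 175 = 442. Profit = 371 − 442 = -¥71.
That loss of ¥71 beats the ¥267 the firm would lose by shutting down; producing recovers ¥196 of fixed cost.

Profit = -¥71 at x = 7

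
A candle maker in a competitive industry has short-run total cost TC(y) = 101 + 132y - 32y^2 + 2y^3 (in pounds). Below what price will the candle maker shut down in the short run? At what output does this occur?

The shutdown price is the minimum of AVC. VC = 132y - 32y^2 + 2y^3, so AVC = 132 - 32y + 2y^2.
dAVC/dy = -32 + 4y = 0 gives y = 8. min AVC = 132 - 32·8 + 2·8^2 = 4.
So the shutdown price is £4.

£4 per unit, at y = 8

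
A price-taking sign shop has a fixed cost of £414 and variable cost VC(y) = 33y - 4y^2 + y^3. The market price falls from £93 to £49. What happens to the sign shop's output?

Output falls from 6 to 4

AVC = 33 - 4y + y^2, minimized at y = 2 where min AVC = £29. MC = 33 - 8y + 3y^2.
At P = £93 ≥ min AVC, set P = MC on the rising branch: y = 6.
At P = £49 ≥ min AVC, set P = MC: y = 4. The firm stays open but cuts output.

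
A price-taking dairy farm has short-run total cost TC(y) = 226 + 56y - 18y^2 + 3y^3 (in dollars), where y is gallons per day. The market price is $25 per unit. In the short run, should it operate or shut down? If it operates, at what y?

From TC, MC = TC'(y) = 56 - 36y + 9y^2 and AVC = VC/y = 56 - 18y + 3y^2.
The AVC parabola has its vertex at y = 18/6 = 3, where AVC = 56 - 18·3 + 3·3^2 = $29.
With P < min AVC ($25 < $29), every unit sold adds to the loss.
Best response: produce nothing and absorb the $226 fixed cost.

Shut down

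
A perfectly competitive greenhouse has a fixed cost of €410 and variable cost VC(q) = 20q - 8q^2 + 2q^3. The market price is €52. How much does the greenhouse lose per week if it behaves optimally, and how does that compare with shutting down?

Profit = -€282 at q = 4

AVC = 20 - 8q + 2q^2 has its minimum €12 at q = 2; price €52 clears that bar, so the firm operates.
With MC = 20 - 16q + 6q^2, P = MC on the upward-sloping part at q* = 4.
TR = 52·4 = 208. TC = 410 + 80 = 490. Profit = 208 − 490 = -€282.
Shutting down would mean losing the fixed cost of €410, so operating at a loss of €282 is better by €128.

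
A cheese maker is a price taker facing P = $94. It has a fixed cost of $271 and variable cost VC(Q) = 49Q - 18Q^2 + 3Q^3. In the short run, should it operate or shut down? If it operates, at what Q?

Produce at Q = 5

Variable cost is VC = 49Q - 18Q^2 + 3Q^3, so AVC = VC/Q = 49 - 18Q + 3Q^2 and MC = dTC/dQ = 49 - 36Q + 9Q^2.
The AVC parabola has its vertex at Q = 18/6 = 3, where AVC = 49 - 18·3 + 3·3^2 = $22.
P = $94 exceeds min AVC = $22, so the firm stays open.
Set P = MC: 94 = 49 - 36Q + 9Q^2 → -45 - 36Q + 9Q^2 = 0. The roots are Q = -1 and Q = 5; the profit-maximizing output is on the rising part of MC, so Q* = 5.
Check: AVC at Q = 5 is $34 ≤ P, so revenue covers variable cost.
Profit = P·Q − TC = 94·5 − 441 = $29.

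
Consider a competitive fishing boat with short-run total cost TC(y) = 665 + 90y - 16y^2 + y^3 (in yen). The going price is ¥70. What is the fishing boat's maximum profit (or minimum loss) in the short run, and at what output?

AVC = 90 - 16y + y^2; min AVC = ¥26 at y = 8. Since P = ¥70 ≥ min AVC, the firm produces.
With MC = 90 - 32y + 3y^2, P = MC on the upward-sloping part at y* = 10.
TR = 70·10 = 700. TC = 665 + 300 = 965. Profit = 700 − 965 = -¥265.
That loss of ¥265 beats the ¥665 the firm would lose by shutting down; producing recovers ¥400 of fixed cost.

Profit = -¥265 at y = 10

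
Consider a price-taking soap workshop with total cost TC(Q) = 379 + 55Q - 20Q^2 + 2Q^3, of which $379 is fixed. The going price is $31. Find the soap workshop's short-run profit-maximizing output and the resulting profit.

AVC = 55 - 20Q + 2Q^2; min AVC = $5 at Q = 5. Since P = $31 ≥ min AVC, the firm produces.
MC = 55 - 40Q + 6Q^2. Setting P = MC and taking the root on the rising branch gives Q* = 6.
TR = 31·6 = 186. TC = 379 + 42 = 421. Profit = 186 − 421 = -$235.
Shutting down would mean losing the fixed cost of $379, so operating at a loss of $235 is better by $144.

Profit = -$235 at Q = 6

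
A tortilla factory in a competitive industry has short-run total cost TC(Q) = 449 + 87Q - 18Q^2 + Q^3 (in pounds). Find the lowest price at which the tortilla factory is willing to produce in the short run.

£6 per unit

The shutdown price is the minimum of AVC. VC = 87Q - 18Q^2 + Q^3, so AVC = 87 - 18Q + Q^2.
dAVC/dQ = -18 + 2Q = 0 gives Q = 9. min AVC = 87 - 18·9 + 9^2 = 6.
For P < £6 the firm produces nothing.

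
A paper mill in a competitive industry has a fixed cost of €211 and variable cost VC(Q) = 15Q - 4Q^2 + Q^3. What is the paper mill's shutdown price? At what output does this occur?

€11 per unit, at Q = 2

The firm shuts down when price falls below the minimum of average variable cost. AVC = VC/Q = 15 - 4Q + Q^2.
At the minimum of AVC, MC = AVC. MC = 15 - 8Q + 3Q^2; setting MC = AVC gives 2Q^2 - 4Q = 0, so Q = 2. min AVC = 11.
For P < €11 the firm produces nothing.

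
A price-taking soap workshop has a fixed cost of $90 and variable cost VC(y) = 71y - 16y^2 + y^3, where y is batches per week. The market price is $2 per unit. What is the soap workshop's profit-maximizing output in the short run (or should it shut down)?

Shut down

Variable cost is VC = 71y - 16y^2 + y^3, so AVC = VC/y = 71 - 16y + y^2 and MC = dTC/dy = 71 - 32y + 3y^2.
AVC hits its minimum where MC = AVC, at y = 8, giving min AVC = 71 - 16·8 + 8^2 = $7.
Since P = $2 < min AVC = $7, price fails to cover variable cost at any output.
Best response: produce nothing and absorb the $90 fixed cost.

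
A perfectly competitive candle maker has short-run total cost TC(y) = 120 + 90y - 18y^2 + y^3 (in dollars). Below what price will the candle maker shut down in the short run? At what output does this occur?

$9 per unit, at y = 9

Short-run supply begins at min AVC. From VC = 90y - 18y^2 + y^3, AVC = 90 - 18y + y^2.
dAVC/dy = -18 + 2y = 0 gives y = 9. min AVC = 90 - 18·9 + 9^2 = 9.
For P < $9 the firm produces nothing.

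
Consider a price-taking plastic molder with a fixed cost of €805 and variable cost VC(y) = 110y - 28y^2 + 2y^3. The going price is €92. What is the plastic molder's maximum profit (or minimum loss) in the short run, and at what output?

AVC = 110 - 28y + 2y^2 has its minimum €12 at y = 7; price €92 clears that bar, so the firm operates.
With MC = 110 - 56y + 6y^2, P = MC on the upward-sloping part at y* = 9.
TR = 92·9 = 828. TC = 805 + 180 = 985. Profit = 828 − 985 = -€157.
Shutting down would mean losing the fixed cost of €805, so operating at a loss of €157 is better by €648.

Profit = -€157 at y = 9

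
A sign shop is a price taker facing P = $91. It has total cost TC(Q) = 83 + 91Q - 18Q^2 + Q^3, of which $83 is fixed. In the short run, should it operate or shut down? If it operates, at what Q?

Produce at Q = 12

Variable cost is VC = 91Q - 18Q^2 + Q^3, so AVC = VC/Q = 91 - 18Q + Q^2 and MC = dTC/dQ = 91 - 36Q + 3Q^2.
AVC hits its minimum where MC = AVC, at Q = 9, giving min AVC = 91 - 18·9 + 9^2 = $10.
Since P = $91 ≥ min AVC = $10, price covers variable cost and the firm should produce.
P = MC gives -36Q + 3Q^2 = 0, with roots 0 and 12. Take the larger (rising MC): Q* = 12.
Check: AVC at Q = 12 is $19 ≤ P, so revenue covers variable cost.
Profit = P·Q − TC = 91·12 − 311 = $781.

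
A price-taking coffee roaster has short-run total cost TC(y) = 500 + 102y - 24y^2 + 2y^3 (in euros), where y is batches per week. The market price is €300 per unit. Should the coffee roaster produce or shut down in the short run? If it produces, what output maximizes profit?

Produce at y = 11

Variable cost is VC = 102y - 24y^2 + 2y^3, so AVC = VC/y = 102 - 24y + 2y^2 and MC = dTC/dy = 102 - 48y + 6y^2.
The AVC parabola has its vertex at y = 24/4 = 6, where AVC = 102 - 24·6 + 2·6^2 = €30.
P = €300 exceeds min AVC = €30, so the firm stays open.
P = MC gives -198 - 48y + 6y^2 = 0, with roots -3 and 11. Take the larger (rising MC): y* = 11.
Check: AVC at y = 11 is €80 ≤ P, so revenue covers variable cost.
Profit = P·y − TC = 300·11 − 1380 = €1920.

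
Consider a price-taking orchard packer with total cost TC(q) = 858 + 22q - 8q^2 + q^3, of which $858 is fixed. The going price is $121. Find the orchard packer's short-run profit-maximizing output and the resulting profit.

Profit = -$48 at q = 9

AVC = 22 - 8q + q^2; min AVC = $6 at q = 4. Since P = $121 ≥ min AVC, the firm produces.
MC = 22 - 16q + 3q^2. Setting P = MC and taking the root on the rising branch gives q* = 9.
TR = 121·9 = 1089. TC = 858 + 279 = 1137. Profit = 1089 − 1137 = -$48.
By producing, the firm covers all variable cost plus $810 of fixed cost; shutting down would lose the full $858.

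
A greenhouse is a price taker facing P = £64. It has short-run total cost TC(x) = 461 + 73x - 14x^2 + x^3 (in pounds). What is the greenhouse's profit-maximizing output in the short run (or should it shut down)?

Produce at x = 9

Strip out fixed cost: VC = 73x - 14x^2 + x^3. Then AVC = 73 - 14x + x^2 and MC = 73 - 28x + 3x^2.
AVC is minimized where dAVC/dx = -14 + 2x = 0, at x = 7; min AVC = 73 - 14·7 + 7^2 = £24.
Since P = £64 ≥ min AVC = £24, price covers variable cost and the firm should produce.
Solving P = MC: 9 - 28x + 3x^2 = 0 ⇒ x = 1/3 or 9. On the upward-sloping branch, x* = 9.
Check: AVC at x = 9 is £28 ≤ P, so revenue covers variable cost.
Profit = P·x − TC = 64·9 − 713 = -£137, a loss, but smaller than the £461 fixed cost the firm would lose by shutting down.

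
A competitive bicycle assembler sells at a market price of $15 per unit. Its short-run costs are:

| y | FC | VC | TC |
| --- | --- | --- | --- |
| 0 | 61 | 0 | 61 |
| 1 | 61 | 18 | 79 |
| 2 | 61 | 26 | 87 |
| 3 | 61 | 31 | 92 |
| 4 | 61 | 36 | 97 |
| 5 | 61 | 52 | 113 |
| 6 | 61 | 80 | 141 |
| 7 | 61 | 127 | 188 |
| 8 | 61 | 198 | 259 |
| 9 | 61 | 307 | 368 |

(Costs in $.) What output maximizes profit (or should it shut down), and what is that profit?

Profit at each row (π = 15y − TC): y=0: -61; y=1: -64; y=2: -57; y=3: -47; y=4: -37; y=5: -38; y=6: -51; y=7: -83; y=8: -139; y=9: -233.
Profit is maximized at y = 4. AVC there is 36/4 = $9 ≤ P, so producing beats shutting down (which would give -$61).

y = 4; profit = -$37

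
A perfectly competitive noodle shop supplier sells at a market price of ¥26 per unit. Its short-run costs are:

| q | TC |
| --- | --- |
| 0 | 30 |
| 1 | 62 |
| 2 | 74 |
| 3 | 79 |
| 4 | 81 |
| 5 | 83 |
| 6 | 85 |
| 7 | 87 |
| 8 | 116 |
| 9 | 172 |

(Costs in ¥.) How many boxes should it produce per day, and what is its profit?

Profit at each row (π = 26q − TC): q=0: -30; q=1: -36; q=2: -22; q=3: -1; q=4: 23; q=5: 47; q=6: 71; q=7: 95; q=8: 92; q=9: 62.
Profit is maximized at q = 7. AVC there is 57/7 = ¥8.14 ≤ P, so producing beats shutting down (which would give -¥30).

q = 7; profit = ¥95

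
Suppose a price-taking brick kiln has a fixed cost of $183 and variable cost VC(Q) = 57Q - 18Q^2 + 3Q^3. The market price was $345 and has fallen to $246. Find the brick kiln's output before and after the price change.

Output falls from 8 to 7

AVC = 57 - 18Q + 3Q^2, minimized at Q = 3 where min AVC = $30. MC = 57 - 36Q + 9Q^2.
With P = $345 above the shutdown price, P = MC gives Q = 8.
At P = $246 ≥ min AVC, set P = MC: Q = 7. The firm stays open but cuts output.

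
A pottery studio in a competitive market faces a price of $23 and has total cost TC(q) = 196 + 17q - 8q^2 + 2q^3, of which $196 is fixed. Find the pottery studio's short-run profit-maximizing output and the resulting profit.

AVC = 17 - 8q + 2q^2; min AVC = $9 at q = 2. Since P = $23 ≥ min AVC, the firm produces.
With MC = 17 - 16q + 6q^2, P = MC on the upward-sloping part at q* = 3.
TR = 23·3 = 69. TC = 196 + 33 = 229. Profit = 69 − 229 = -$160.
By producing, the firm covers all variable cost plus $36 of fixed cost; shutting down would lose the full $196.

Profit = -$160 at q = 3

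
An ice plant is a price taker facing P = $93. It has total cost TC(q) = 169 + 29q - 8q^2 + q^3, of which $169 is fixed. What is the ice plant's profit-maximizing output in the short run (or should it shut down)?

Produce at q = 8

From TC, MC = TC'(q) = 29 - 16q + 3q^2 and AVC = VC/q = 29 - 8q + q^2.
AVC hits its minimum where MC = AVC, at q = 4, giving min AVC = 29 - 8·4 + 4^2 = $13.
Since P = $93 ≥ min AVC = $13, price covers variable cost and the firm should produce.
Set P = MC: 93 = 29 - 16q + 3q^2 → -64 - 16q + 3q^2 = 0. The roots are q = -8/3 and q = 8; the profit-maximizing output is on the rising part of MC, so q* = 8.
Check: AVC at q = 8 is $29 ≤ P, so revenue covers variable cost.
Profit = P·q − TC = 93·8 − 401 = $343.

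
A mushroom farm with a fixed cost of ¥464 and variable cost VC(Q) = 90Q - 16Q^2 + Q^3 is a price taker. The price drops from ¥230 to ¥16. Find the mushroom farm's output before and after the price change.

AVC = 90 - 16Q + Q^2, minimized at Q = 8 where min AVC = ¥26. MC = 90 - 32Q + 3Q^2.
With P = ¥230 above the shutdown price, P = MC gives Q = 14.
At P = ¥16 < min AVC = ¥26, price no longer covers variable cost at any output, so the firm shuts down: Q = 0.

Output falls from 14 to 0 (the firm shuts down)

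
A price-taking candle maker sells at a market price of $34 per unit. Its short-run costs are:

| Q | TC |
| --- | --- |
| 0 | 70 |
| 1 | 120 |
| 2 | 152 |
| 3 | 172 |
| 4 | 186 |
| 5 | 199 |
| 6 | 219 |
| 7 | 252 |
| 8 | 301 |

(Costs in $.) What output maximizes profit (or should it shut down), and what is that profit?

Profit at each row (π = 34Q − TC): Q=0: -70; Q=1: -86; Q=2: -84; Q=3: -70; Q=4: -50; Q=5: -29; Q=6: -15; Q=7: -14; Q=8: -29.
Profit is maximized at Q = 7. AVC there is 182/7 = $26 ≤ P, so producing beats shutting down (which would give -$70).

Q = 7; profit = -$14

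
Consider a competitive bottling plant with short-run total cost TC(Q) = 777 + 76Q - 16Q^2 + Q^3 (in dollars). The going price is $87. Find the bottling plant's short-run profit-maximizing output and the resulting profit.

Profit = -$51 at Q = 11

AVC = 76 - 16Q + Q^2; min AVC = $12 at Q = 8. Since P = $87 ≥ min AVC, the firm produces.
With MC = 76 - 32Q + 3Q^2, P = MC on the upward-sloping part at Q* = 11.
TR = 87·11 = 957. TC = 777 + 231 = 1008. Profit = 957 − 1008 = -$51.
By producing, the firm covers all variable cost plus $726 of fixed cost; shutting down would lose the full $777.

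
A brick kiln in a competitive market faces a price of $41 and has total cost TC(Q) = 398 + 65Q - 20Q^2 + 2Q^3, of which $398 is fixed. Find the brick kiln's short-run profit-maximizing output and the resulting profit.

AVC = 65 - 20Q + 2Q^2; min AVC = $15 at Q = 5. Since P = $41 ≥ min AVC, the firm produces.
MC = 65 - 40Q + 6Q^2. Setting P = MC and taking the root on the rising branch gives Q* = 6.
TR = 41·6 = 246. TC = 398 + 102 = 500. Profit = 246 − 500 = -$254.
By producing, the firm covers all variable cost plus $144 of fixed cost; shutting down would lose the full $398.

Profit = -$254 at Q = 6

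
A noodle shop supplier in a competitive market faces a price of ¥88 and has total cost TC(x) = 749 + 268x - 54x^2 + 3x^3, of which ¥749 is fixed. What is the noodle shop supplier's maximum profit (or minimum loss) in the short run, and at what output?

Profit = -¥149 at x = 10

AVC = 268 - 54x + 3x^2 has its minimum ¥25 at x = 9; price ¥88 clears that bar, so the firm operates.
MC = 268 - 108x + 9x^2. Setting P = MC and taking the root on the rising branch gives x* = 10.
TR = 88·10 = 880. TC = 749 + 280 = 1029. Profit = 880 − 1029 = -¥149.
By producing, the firm covers all variable cost plus ¥600 of fixed cost; shutting down would lose the full ¥749.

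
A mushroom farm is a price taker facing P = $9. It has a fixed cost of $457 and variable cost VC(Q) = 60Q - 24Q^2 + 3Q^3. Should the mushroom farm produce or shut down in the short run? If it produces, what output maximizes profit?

Shut down

From TC, MC = TC'(Q) = 60 - 48Q + 9Q^2 and AVC = VC/Q = 60 - 24Q + 3Q^2.
AVC is minimized where dAVC/dQ = -24 + 6Q = 0, at Q = 4; min AVC = 60 - 24·4 + 3·4^2 = $12.
Since P = $9 < min AVC = $12, price fails to cover variable cost at any output.
Shutting down limits the loss to fixed cost, $457.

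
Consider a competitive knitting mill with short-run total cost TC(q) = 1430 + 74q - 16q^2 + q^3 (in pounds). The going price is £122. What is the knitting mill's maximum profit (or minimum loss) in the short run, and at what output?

AVC = 74 - 16q + q^2 has its minimum £10 at q = 8; price £122 clears that bar, so the firm operates.
MC = 74 - 32q + 3q^2. Setting P = MC and taking the root on the rising branch gives q* = 12.
TR = 122·12 = 1464. TC = 1430 + 312 = 1742. Profit = 1464 − 1742 = -£278.
By producing, the firm covers all variable cost plus £1152 of fixed cost; shutting down would lose the full £1430.

Profit = -£278 at q = 12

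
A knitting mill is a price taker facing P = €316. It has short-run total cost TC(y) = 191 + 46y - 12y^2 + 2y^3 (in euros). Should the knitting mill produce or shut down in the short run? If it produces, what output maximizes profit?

Strip out fixed cost: VC = 46y - 12y^2 + 2y^3. Then AVC = 46 - 12y + 2y^2 and MC = 46 - 24y + 6y^2.
The AVC parabola has its vertex at y = 12/4 = 3, where AVC = 46 - 12·3 + 2·3^2 = €28.
Because €316 ≥ €28, revenue can cover variable cost; the firm operates.
P = MC gives -270 - 24y + 6y^2 = 0, with roots -5 and 9. Take the larger (rising MC): y* = 9.
Check: AVC at y = 9 is €100 ≤ P, so revenue covers variable cost.
Profit = P·y − TC = 316·9 − 1091 = €1753.

Produce at y = 9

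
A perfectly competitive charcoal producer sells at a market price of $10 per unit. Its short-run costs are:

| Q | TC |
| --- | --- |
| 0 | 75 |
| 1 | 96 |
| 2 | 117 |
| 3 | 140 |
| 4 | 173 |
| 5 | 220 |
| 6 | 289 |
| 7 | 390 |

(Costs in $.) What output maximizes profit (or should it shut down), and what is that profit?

Q = 0 (shut down); profit = -$75

Profit at each row (π = 10Q − TC): Q=0: -75; Q=1: -86; Q=2: -97; Q=3: -110; Q=4: -133; Q=5: -170; Q=6: -229; Q=7: -320.
Profit is highest at Q = 0. Equivalently, the lowest AVC in the table is 21/1 ≈ $21 at Q = 1, and P = $10 falls below it — price never covers variable cost, so the firm shuts down and loses only its fixed cost.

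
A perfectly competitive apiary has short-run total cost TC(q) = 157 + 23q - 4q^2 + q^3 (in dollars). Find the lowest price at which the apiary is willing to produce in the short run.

The shutdown price is the minimum of AVC. VC = 23q - 4q^2 + q^3, so AVC = 23 - 4q + q^2.
At the minimum of AVC, MC = AVC. MC = 23 - 8q + 3q^2; setting MC = AVC gives 2q^2 - 4q = 0, so q = 2. min AVC = 19.
So the shutdown price is $19.

$19 per unit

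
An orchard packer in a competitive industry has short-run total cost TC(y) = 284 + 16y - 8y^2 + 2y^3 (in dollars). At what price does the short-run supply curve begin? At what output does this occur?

The shutdown price is the minimum of AVC. VC = 16y - 8y^2 + 2y^3, so AVC = 16 - 8y + 2y^2.
At the minimum of AVC, MC = AVC. MC = 16 - 16y + 6y^2; setting MC = AVC gives 4y^2 - 8y = 0, so y = 2. min AVC = 8.
For P < $8 the firm produces nothing.

$8 per unit, at y = 2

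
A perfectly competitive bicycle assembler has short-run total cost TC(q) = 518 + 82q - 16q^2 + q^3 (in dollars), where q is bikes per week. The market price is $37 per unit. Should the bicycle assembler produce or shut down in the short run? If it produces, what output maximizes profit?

Variable cost is VC = 82q - 16q^2 + q^3, so AVC = VC/q = 82 - 16q + q^2 and MC = dTC/dq = 82 - 32q + 3q^2.
AVC hits its minimum where MC = AVC, at q = 8, giving min AVC = 82 - 16·8 + 8^2 = $18.
Since P = $37 ≥ min AVC = $18, price covers variable cost and the firm should produce.
Solving P = MC: 45 - 32q + 3q^2 = 0 ⇒ q = 5/3 or 9. On the upward-sloping branch, q* = 9.
Check: AVC at q = 9 is $19 ≤ P, so revenue covers variable cost.
Profit = P·q − TC = 37·9 − 689 = -$356, a loss, but smaller than the $518 fixed cost the firm would lose by shutting down.

Produce at q = 9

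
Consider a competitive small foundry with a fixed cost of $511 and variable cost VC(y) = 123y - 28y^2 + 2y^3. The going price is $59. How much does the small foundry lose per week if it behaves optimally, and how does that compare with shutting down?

AVC = 123 - 28y + 2y^2 has its minimum $25 at y = 7; price $59 clears that bar, so the firm operates.
With MC = 123 - 56y + 6y^2, P = MC on the upward-sloping part at y* = 8.
TR = 59·8 = 472. TC = 511 + 216 = 727. Profit = 472 − 727 = -$255.
That loss of $255 beats the $511 the firm would lose by shutting down; producing recovers $256 of fixed cost.

Profit = -$255 at y = 8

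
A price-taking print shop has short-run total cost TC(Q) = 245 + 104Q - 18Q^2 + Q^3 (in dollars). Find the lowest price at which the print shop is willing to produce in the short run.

$23 per unit

The firm shuts down when price falls below the minimum of average variable cost. AVC = VC/Q = 104 - 18Q + Q^2.
dAVC/dQ = -18 + 2Q = 0 gives Q = 9. min AVC = 104 - 18·9 + 9^2 = 23.
So the shutdown price is $23.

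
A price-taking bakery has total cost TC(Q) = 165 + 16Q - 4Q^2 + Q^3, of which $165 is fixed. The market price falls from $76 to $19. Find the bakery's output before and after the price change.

MC = 16 - 8Q + 3Q^2; the shutdown threshold is min AVC = $12 (at Q = 2).
At P = $76 ≥ min AVC, set P = MC on the rising branch: Q = 6.
At P = $19 ≥ min AVC, set P = MC: Q = 3. The firm stays open but cuts output.

Output falls from 6 to 3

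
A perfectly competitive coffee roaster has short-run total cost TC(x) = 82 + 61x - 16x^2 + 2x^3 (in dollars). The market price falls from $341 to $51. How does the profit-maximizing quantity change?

Output falls from 10 to 5

AVC = 61 - 16x + 2x^2, minimized at x = 4 where min AVC = $29. MC = 61 - 32x + 6x^2.
With P = $341 above the shutdown price, P = MC gives x = 10.
At P = $51 ≥ min AVC, set P = MC: x = 5. The firm stays open but cuts output.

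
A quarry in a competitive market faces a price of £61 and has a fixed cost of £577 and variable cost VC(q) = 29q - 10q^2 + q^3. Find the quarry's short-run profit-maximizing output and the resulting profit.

Profit = -£193 at q = 8

AVC = 29 - 10q + q^2; min AVC = £4 at q = 5. Since P = £61 ≥ min AVC, the firm produces.
MC = 29 - 20q + 3q^2. Setting P = MC and taking the root on the rising branch gives q* = 8.
TR = 61·8 = 488. TC = 577 + 104 = 681. Profit = 488 − 681 = -£193.
Shutting down would mean losing the fixed cost of £577, so operating at a loss of £193 is better by £384.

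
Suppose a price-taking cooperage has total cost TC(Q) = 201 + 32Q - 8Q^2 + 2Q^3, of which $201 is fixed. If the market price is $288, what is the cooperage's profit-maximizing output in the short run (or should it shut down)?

Strip out fixed cost: VC = 32Q - 8Q^2 + 2Q^3. Then AVC = 32 - 8Q + 2Q^2 and MC = 32 - 16Q + 6Q^2.
AVC is minimized where dAVC/dQ = -8 + 4Q = 0, at Q = 2; min AVC = 32 - 8·2 + 2·2^2 = $24.
Since P = $288 ≥ min AVC = $24, price covers variable cost and the firm should produce.
Solving P = MC: -256 - 16Q + 6Q^2 = 0 ⇒ Q = -16/3 or 8. On the upward-sloping branch, Q* = 8.
Check: AVC at Q = 8 is $96 ≤ P, so revenue covers variable cost.
Profit = P·Q − TC = 288·8 − 969 = $1335.

Produce at Q = 8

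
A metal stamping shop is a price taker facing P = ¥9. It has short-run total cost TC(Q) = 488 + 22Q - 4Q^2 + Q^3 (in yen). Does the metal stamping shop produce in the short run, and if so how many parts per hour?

From TC, MC = TC'(Q) = 22 - 8Q + 3Q^2 and AVC = VC/Q = 22 - 4Q + Q^2.
The AVC parabola has its vertex at Q = 4/2 = 2, where AVC = 22 - 4·2 + 2^2 = ¥18.
With P < min AVC (¥9 < ¥18), every unit sold adds to the loss.
Shutting down limits the loss to fixed cost, ¥488.

Shut down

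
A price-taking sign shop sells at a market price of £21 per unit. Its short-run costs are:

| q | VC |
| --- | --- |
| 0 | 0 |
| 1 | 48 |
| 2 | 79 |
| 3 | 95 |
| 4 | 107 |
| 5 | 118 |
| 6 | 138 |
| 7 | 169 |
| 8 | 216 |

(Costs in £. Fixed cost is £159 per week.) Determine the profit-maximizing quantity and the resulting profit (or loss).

Compute π = P·q − TC at each output: q=0: -159; q=1: -186; q=2: -196; q=3: -191; q=4: -182; q=5: -172; q=6: -171; q=7: -181; q=8: -207.
Profit is highest at q = 0. Equivalently, the lowest AVC in the table is 138/6 ≈ £23 at q = 6, and P = £21 falls below it — price never covers variable cost, so the firm shuts down and loses only its fixed cost.

q = 0 (shut down); profit = -£159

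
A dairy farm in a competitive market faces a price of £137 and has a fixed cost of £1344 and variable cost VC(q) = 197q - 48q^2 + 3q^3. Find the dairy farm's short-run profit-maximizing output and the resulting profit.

AVC = 197 - 48q + 3q^2; min AVC = £5 at q = 8. Since P = £137 ≥ min AVC, the firm produces.
MC = 197 - 96q + 9q^2. Setting P = MC and taking the root on the rising branch gives q* = 10.
TR = 137·10 = 1370. TC = 1344 + 170 = 1514. Profit = 1370 − 1514 = -£144.
That loss of £144 beats the £1344 the firm would lose by shutting down; producing recovers £1200 of fixed cost.

Profit = -£144 at q = 10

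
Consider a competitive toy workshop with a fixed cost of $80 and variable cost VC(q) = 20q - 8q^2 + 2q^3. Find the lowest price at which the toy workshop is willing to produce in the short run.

The shutdown price is the minimum of AVC. VC = 20q - 8q^2 + 2q^3, so AVC = 20 - 8q + 2q^2.
dAVC/dq = -8 + 4q = 0 gives q = 2. min AVC = 20 - 8·2 + 2·2^2 = 12.
The firm shuts down for any P below $12.

$12 per unit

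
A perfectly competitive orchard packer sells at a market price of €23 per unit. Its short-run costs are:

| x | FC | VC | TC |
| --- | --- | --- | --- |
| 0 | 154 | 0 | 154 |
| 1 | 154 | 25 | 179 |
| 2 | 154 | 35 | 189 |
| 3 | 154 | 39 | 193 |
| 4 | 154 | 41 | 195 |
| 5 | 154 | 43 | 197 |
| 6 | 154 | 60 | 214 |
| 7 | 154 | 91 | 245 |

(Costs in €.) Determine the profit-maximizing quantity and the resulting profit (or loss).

x = 6; profit = -€76

Compute π = P·x − TC at each output: x=0: -154; x=1: -156; x=2: -143; x=3: -124; x=4: -103; x=5: -82; x=6: -76; x=7: -84.
Profit is maximized at x = 6. AVC there is 60/6 = €10 ≤ P, so producing beats shutting down (which would give -€154).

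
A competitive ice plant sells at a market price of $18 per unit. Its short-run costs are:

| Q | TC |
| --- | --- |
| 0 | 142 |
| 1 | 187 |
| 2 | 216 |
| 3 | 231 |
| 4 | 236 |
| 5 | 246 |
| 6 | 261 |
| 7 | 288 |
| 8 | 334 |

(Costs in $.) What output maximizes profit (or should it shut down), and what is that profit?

Tabulate TR − TC: Q=0: -142; Q=1: -169; Q=2: -180; Q=3: -177; Q=4: -164; Q=5: -156; Q=6: -153; Q=7: -162; Q=8: -190.
Profit is highest at Q = 0. Equivalently, the lowest AVC in the table is 119/6 ≈ $19.83 at Q = 6, and P = $18 falls below it — price never covers variable cost, so the firm shuts down and loses only its fixed cost.

Q = 0 (shut down); profit = -$142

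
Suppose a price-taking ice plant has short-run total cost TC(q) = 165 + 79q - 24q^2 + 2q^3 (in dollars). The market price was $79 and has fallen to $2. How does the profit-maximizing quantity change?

AVC = 79 - 24q + 2q^2, minimized at q = 6 where min AVC = $7. MC = 79 - 48q + 6q^2.
At P = $79 ≥ min AVC, set P = MC on the rising branch: q = 8.
At P = $2 < min AVC = $7, price no longer covers variable cost at any output, so the firm shuts down: q = 0.

Output falls from 8 to 0 (the firm shuts down)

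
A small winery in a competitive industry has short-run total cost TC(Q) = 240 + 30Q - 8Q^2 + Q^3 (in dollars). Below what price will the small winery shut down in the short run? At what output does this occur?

$14 per unit, at Q = 4

The shutdown price is the minimum of AVC. VC = 30Q - 8Q^2 + Q^3, so AVC = 30 - 8Q + Q^2.
dAVC/dQ = -8 + 2Q = 0 gives Q = 4. min AVC = 30 - 8·4 + 4^2 = 14.
So the shutdown price is $14.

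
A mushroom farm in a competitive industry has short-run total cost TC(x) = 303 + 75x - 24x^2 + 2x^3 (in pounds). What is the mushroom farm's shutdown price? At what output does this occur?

£3 per unit, at x = 6

The shutdown price is the minimum of AVC. VC = 75x - 24x^2 + 2x^3, so AVC = 75 - 24x + 2x^2.
At the minimum of AVC, MC = AVC. MC = 75 - 48x + 6x^2; setting MC = AVC gives 4x^2 - 24x = 0, so x = 6. min AVC = 3.
The firm shuts down for any P below £3.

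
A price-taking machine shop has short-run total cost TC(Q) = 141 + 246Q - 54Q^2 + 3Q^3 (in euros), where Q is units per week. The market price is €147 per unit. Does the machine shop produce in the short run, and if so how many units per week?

Produce at Q = 11

Variable cost is VC = 246Q - 54Q^2 + 3Q^3, so AVC = VC/Q = 246 - 54Q + 3Q^2 and MC = dTC/dQ = 246 - 108Q + 9Q^2.
AVC hits its minimum where MC = AVC, at Q = 9, giving min AVC = 246 - 54·9 + 3·9^2 = €3.
Because €147 ≥ €3, revenue can cover variable cost; the firm operates.
P = MC gives 99 - 108Q + 9Q^2 = 0, with roots 1 and 11. Take the larger (rising MC): Q* = 11.
Check: AVC at Q = 11 is €15 ≤ P, so revenue covers variable cost.
Profit = P·Q − TC = 147·11 − 306 = €1311.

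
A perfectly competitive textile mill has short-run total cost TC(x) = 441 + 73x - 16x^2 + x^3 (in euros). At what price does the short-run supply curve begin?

Short-run supply begins at min AVC. From VC = 73x - 16x^2 + x^3, AVC = 73 - 16x + x^2.
dAVC/dx = -16 + 2x = 0 gives x = 8. min AVC = 73 - 16·8 + 8^2 = 9.
So the shutdown price is €9.

€9 per unit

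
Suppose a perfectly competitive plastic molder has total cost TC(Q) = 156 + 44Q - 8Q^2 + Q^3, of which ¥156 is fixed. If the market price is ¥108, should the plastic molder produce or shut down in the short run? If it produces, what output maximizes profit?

Produce at Q = 8

Variable cost is VC = 44Q - 8Q^2 + Q^3, so AVC = VC/Q = 44 - 8Q + Q^2 and MC = dTC/dQ = 44 - 16Q + 3Q^2.
The AVC parabola has its vertex at Q = 8/2 = 4, where AVC = 44 - 8·4 + 4^2 = ¥28.
Since P = ¥108 ≥ min AVC = ¥28, price covers variable cost and the firm should produce.
P = MC gives -64 - 16Q + 3Q^2 = 0, with roots -8/3 and 8. Take the larger (rising MC): Q* = 8.
Check: AVC at Q = 8 is ¥44 ≤ P, so revenue covers variable cost.
Profit = P·Q − TC = 108·8 − 508 = ¥356.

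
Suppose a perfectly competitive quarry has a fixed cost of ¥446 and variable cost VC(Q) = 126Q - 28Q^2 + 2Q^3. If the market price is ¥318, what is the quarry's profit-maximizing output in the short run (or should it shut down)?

Produce at Q = 12

From TC, MC = TC'(Q) = 126 - 56Q + 6Q^2 and AVC = VC/Q = 126 - 28Q + 2Q^2.
The AVC parabola has its vertex at Q = 28/4 = 7, where AVC = 126 - 28·7 + 2·7^2 = ¥28.
Since P = ¥318 ≥ min AVC = ¥28, price covers variable cost and the firm should produce.
P = MC gives -192 - 56Q + 6Q^2 = 0, with roots -8/3 and 12. Take the larger (rising MC): Q* = 12.
Check: AVC at Q = 12 is ¥78 ≤ P, so revenue covers variable cost.
Profit = P·Q − TC = 318·12 − 1382 = ¥2434.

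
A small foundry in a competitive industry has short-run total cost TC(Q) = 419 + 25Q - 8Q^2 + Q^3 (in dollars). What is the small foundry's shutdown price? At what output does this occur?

$9 per unit, at Q = 4

The firm shuts down when price falls below the minimum of average variable cost. AVC = VC/Q = 25 - 8Q + Q^2.
dAVC/dQ = -8 + 2Q = 0 gives Q = 4. min AVC = 25 - 8·4 + 4^2 = 9.
The firm shuts down for any P below $9.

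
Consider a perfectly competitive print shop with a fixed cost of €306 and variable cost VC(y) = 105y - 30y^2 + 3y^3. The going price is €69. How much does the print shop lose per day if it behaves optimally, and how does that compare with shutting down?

Profit = -€90 at y = 6

AVC = 105 - 30y + 3y^2 has its minimum €30 at y = 5; price €69 clears that bar, so the firm operates.
MC = 105 - 60y + 9y^2. Setting P = MC and taking the root on the rising branch gives y* = 6.
TR = 69·6 = 414. TC = 306 + 198 = 504. Profit = 414 − 504 = -€90.
That loss of €90 beats the €306 the firm would lose by shutting down; producing recovers €216 of fixed cost.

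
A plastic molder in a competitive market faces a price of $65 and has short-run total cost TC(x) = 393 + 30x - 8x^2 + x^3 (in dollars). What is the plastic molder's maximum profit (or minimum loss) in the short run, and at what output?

AVC = 30 - 8x + x^2 has its minimum $14 at x = 4; price $65 clears that bar, so the firm operates.
With MC = 30 - 16x + 3x^2, P = MC on the upward-sloping part at x* = 7.
TR = 65·7 = 455. TC = 393 + 161 = 554. Profit = 455 − 554 = -$99.
Shutting down would mean losing the fixed cost of $393, so operating at a loss of $99 is better by $294.

Profit = -$99 at x = 7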